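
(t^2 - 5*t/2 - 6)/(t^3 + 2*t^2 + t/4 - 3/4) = 2*(t - 4)/(2*t^2 + t - 1)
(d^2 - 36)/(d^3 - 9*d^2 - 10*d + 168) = (d + 6)/(d^2 - 3*d - 28)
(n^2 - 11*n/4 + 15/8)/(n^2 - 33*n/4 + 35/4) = (n - 3/2)/(n - 7)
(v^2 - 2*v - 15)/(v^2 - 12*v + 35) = (v + 3)/(v - 7)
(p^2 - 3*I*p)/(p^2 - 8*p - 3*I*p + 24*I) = p/(p - 8)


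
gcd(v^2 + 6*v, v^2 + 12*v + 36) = v + 6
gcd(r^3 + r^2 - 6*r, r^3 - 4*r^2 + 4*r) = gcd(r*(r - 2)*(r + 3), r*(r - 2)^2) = r^2 - 2*r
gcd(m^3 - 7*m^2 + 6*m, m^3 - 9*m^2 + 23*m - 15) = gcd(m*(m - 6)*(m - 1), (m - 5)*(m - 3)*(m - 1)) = m - 1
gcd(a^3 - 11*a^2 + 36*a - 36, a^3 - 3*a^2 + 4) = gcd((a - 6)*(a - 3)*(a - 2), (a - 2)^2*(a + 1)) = a - 2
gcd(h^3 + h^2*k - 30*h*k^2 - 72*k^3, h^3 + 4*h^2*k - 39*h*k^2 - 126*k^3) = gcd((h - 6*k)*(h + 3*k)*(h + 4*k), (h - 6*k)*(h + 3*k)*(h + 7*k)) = h^2 - 3*h*k - 18*k^2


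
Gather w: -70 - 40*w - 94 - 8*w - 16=-48*w - 180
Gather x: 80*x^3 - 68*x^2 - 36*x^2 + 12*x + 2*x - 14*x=80*x^3 - 104*x^2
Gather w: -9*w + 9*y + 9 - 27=-9*w + 9*y - 18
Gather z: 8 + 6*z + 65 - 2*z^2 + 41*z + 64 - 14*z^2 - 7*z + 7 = -16*z^2 + 40*z + 144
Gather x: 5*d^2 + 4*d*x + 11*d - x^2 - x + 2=5*d^2 + 11*d - x^2 + x*(4*d - 1) + 2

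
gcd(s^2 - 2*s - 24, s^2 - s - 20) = s + 4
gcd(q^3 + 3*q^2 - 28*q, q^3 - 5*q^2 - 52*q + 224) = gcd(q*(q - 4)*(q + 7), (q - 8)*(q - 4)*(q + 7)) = q^2 + 3*q - 28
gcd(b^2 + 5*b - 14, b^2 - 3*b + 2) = b - 2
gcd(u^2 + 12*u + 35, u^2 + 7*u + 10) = u + 5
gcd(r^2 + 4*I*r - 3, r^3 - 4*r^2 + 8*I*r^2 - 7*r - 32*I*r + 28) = r + I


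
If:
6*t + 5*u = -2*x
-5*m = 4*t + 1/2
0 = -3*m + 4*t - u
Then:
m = 4*x/95 - 13/190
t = -x/19 - 3/76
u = 9/190 - 32*x/95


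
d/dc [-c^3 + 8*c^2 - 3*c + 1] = -3*c^2 + 16*c - 3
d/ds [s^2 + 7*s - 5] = 2*s + 7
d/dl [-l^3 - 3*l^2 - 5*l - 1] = -3*l^2 - 6*l - 5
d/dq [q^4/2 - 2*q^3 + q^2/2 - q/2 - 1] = 2*q^3 - 6*q^2 + q - 1/2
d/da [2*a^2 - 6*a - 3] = 4*a - 6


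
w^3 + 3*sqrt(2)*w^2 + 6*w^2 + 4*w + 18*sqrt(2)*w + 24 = (w + 6)*(w + sqrt(2))*(w + 2*sqrt(2))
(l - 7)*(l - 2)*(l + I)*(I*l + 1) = I*l^4 - 9*I*l^3 + 15*I*l^2 - 9*I*l + 14*I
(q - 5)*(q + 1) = q^2 - 4*q - 5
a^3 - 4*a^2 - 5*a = a*(a - 5)*(a + 1)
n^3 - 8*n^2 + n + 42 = (n - 7)*(n - 3)*(n + 2)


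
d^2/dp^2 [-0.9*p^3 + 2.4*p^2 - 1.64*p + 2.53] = 4.8 - 5.4*p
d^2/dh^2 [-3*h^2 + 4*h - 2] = -6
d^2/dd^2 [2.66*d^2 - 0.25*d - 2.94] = 5.32000000000000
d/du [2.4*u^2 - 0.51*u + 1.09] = 4.8*u - 0.51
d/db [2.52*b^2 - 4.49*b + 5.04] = 5.04*b - 4.49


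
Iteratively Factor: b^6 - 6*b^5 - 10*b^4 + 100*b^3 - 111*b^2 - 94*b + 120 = (b - 1)*(b^5 - 5*b^4 - 15*b^3 + 85*b^2 - 26*b - 120) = (b - 2)*(b - 1)*(b^4 - 3*b^3 - 21*b^2 + 43*b + 60) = (b - 2)*(b - 1)*(b + 4)*(b^3 - 7*b^2 + 7*b + 15) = (b - 5)*(b - 2)*(b - 1)*(b + 4)*(b^2 - 2*b - 3) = (b - 5)*(b - 2)*(b - 1)*(b + 1)*(b + 4)*(b - 3)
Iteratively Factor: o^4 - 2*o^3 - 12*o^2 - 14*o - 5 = (o + 1)*(o^3 - 3*o^2 - 9*o - 5) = (o + 1)^2*(o^2 - 4*o - 5) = (o - 5)*(o + 1)^2*(o + 1)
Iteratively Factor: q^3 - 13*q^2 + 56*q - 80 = (q - 4)*(q^2 - 9*q + 20) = (q - 4)^2*(q - 5)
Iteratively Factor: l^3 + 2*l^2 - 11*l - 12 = (l + 1)*(l^2 + l - 12) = (l + 1)*(l + 4)*(l - 3)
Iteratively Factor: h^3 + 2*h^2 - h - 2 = (h - 1)*(h^2 + 3*h + 2) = (h - 1)*(h + 2)*(h + 1)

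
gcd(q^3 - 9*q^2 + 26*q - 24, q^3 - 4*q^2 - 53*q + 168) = q - 3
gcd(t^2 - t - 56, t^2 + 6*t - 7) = t + 7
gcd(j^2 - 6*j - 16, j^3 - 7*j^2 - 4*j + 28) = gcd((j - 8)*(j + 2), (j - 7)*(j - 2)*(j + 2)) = j + 2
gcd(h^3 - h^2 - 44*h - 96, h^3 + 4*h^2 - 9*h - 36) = h^2 + 7*h + 12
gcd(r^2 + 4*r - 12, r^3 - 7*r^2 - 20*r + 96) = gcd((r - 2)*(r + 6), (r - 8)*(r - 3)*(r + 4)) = 1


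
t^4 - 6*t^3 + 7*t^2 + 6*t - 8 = (t - 4)*(t - 2)*(t - 1)*(t + 1)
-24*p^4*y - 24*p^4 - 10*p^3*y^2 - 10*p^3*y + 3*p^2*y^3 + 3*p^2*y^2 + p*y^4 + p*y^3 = (-3*p + y)*(2*p + y)*(4*p + y)*(p*y + p)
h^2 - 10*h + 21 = (h - 7)*(h - 3)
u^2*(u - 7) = u^3 - 7*u^2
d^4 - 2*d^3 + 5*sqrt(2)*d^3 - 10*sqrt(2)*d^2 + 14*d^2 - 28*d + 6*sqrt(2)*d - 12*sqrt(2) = (d - 2)*(d + sqrt(2))^2*(d + 3*sqrt(2))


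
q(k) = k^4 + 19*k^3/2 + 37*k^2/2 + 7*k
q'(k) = 4*k^3 + 57*k^2/2 + 37*k + 7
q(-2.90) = -25.68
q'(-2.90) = 41.83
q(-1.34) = 4.20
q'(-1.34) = -1.03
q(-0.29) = -0.70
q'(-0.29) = -1.43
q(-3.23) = -40.89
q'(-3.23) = 50.03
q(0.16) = 1.63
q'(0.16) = 13.67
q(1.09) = 43.32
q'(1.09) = 86.37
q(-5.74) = -141.74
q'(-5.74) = -22.85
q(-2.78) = -20.86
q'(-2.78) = 38.46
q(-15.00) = 22620.00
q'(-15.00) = -7635.50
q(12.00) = 39900.00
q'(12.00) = 11467.00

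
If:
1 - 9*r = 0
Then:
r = 1/9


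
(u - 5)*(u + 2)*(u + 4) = u^3 + u^2 - 22*u - 40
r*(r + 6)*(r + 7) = r^3 + 13*r^2 + 42*r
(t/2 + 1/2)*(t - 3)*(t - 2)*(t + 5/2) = t^4/2 - 3*t^3/4 - 9*t^2/2 + 17*t/4 + 15/2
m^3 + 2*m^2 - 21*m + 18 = (m - 3)*(m - 1)*(m + 6)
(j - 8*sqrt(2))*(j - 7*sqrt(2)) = j^2 - 15*sqrt(2)*j + 112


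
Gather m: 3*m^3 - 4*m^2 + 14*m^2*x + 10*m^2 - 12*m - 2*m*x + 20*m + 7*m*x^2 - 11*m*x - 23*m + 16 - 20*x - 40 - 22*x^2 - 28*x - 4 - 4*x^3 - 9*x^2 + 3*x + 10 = 3*m^3 + m^2*(14*x + 6) + m*(7*x^2 - 13*x - 15) - 4*x^3 - 31*x^2 - 45*x - 18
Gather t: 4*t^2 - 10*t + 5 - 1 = 4*t^2 - 10*t + 4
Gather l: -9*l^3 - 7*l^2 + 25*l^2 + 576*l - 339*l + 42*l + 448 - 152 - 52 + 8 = -9*l^3 + 18*l^2 + 279*l + 252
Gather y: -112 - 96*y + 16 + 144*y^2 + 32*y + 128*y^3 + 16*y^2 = 128*y^3 + 160*y^2 - 64*y - 96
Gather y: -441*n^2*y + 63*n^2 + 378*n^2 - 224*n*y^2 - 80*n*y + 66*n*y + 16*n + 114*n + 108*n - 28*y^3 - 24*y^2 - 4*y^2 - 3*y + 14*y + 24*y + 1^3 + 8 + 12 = 441*n^2 + 238*n - 28*y^3 + y^2*(-224*n - 28) + y*(-441*n^2 - 14*n + 35) + 21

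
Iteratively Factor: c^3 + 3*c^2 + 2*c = (c + 2)*(c^2 + c) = c*(c + 2)*(c + 1)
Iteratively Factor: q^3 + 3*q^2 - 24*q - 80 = (q + 4)*(q^2 - q - 20) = (q - 5)*(q + 4)*(q + 4)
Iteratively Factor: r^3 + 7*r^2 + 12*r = (r + 4)*(r^2 + 3*r) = (r + 3)*(r + 4)*(r)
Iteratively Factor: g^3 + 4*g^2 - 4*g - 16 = (g + 2)*(g^2 + 2*g - 8) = (g + 2)*(g + 4)*(g - 2)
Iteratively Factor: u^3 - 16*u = (u + 4)*(u^2 - 4*u) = u*(u + 4)*(u - 4)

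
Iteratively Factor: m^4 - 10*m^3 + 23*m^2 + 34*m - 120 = (m - 3)*(m^3 - 7*m^2 + 2*m + 40) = (m - 5)*(m - 3)*(m^2 - 2*m - 8) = (m - 5)*(m - 4)*(m - 3)*(m + 2)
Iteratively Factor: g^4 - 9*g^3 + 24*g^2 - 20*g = (g - 2)*(g^3 - 7*g^2 + 10*g) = (g - 2)^2*(g^2 - 5*g) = (g - 5)*(g - 2)^2*(g)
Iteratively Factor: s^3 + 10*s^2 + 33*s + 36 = (s + 3)*(s^2 + 7*s + 12) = (s + 3)^2*(s + 4)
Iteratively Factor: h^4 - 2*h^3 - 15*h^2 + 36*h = (h)*(h^3 - 2*h^2 - 15*h + 36) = h*(h - 3)*(h^2 + h - 12) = h*(h - 3)*(h + 4)*(h - 3)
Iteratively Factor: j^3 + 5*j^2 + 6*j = (j)*(j^2 + 5*j + 6) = j*(j + 2)*(j + 3)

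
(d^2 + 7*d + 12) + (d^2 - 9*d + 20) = 2*d^2 - 2*d + 32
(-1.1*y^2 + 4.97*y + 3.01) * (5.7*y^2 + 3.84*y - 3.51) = -6.27*y^4 + 24.105*y^3 + 40.1028*y^2 - 5.8863*y - 10.5651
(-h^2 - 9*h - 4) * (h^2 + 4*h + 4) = -h^4 - 13*h^3 - 44*h^2 - 52*h - 16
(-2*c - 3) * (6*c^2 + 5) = -12*c^3 - 18*c^2 - 10*c - 15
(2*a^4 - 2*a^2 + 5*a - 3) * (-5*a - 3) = -10*a^5 - 6*a^4 + 10*a^3 - 19*a^2 + 9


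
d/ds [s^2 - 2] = 2*s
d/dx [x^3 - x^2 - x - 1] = 3*x^2 - 2*x - 1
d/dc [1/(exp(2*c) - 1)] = -1/(2*sinh(c)^2)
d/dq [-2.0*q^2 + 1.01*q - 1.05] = 1.01 - 4.0*q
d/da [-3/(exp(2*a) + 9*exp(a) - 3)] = (6*exp(a) + 27)*exp(a)/(exp(2*a) + 9*exp(a) - 3)^2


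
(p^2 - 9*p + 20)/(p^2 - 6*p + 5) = (p - 4)/(p - 1)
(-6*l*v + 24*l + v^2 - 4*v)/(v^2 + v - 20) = (-6*l + v)/(v + 5)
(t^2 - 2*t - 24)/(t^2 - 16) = (t - 6)/(t - 4)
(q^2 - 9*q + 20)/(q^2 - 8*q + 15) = (q - 4)/(q - 3)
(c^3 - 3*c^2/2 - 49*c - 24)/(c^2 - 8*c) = c + 13/2 + 3/c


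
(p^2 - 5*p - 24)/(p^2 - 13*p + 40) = (p + 3)/(p - 5)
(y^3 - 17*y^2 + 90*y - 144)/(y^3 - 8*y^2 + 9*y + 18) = (y - 8)/(y + 1)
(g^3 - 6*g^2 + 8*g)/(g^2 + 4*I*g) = (g^2 - 6*g + 8)/(g + 4*I)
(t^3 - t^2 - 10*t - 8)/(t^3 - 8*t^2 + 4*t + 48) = (t + 1)/(t - 6)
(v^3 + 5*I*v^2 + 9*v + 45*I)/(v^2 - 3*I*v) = v + 8*I - 15/v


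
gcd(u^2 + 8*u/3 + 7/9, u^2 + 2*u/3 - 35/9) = u + 7/3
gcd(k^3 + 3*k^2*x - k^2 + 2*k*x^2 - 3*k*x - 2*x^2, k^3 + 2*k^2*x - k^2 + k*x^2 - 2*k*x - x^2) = k^2 + k*x - k - x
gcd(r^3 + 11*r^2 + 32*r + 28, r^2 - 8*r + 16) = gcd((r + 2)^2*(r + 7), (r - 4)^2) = 1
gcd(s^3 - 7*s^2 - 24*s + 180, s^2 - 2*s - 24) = s - 6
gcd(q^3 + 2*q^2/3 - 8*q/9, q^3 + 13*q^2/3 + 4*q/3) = q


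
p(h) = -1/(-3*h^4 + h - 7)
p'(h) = -(12*h^3 - 1)/(-3*h^4 + h - 7)^2 = (1 - 12*h^3)/(3*h^4 - h + 7)^2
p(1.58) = 0.04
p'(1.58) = -0.08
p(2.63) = 0.01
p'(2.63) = -0.01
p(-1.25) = 0.06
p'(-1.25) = 0.10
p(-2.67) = 0.01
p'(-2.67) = 0.01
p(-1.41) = 0.05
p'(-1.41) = 0.08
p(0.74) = 0.14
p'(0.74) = -0.08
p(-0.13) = 0.14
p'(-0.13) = 0.02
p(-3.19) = 0.00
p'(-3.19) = 0.00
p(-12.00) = 0.00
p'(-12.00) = 0.00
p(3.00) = 0.00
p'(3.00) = -0.00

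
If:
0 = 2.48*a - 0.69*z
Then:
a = 0.278225806451613*z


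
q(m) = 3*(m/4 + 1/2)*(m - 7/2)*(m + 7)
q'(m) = 3*(m/4 + 1/2)*(m - 7/2) + 3*(m/4 + 1/2)*(m + 7) + 3*(m - 7/2)*(m + 7)/4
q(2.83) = -23.86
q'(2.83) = 28.24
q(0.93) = -44.79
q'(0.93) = -3.51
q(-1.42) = -11.94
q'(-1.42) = -20.30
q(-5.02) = 38.21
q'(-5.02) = 2.16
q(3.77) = 12.58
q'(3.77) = 49.96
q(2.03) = -40.12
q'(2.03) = 12.89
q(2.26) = -36.69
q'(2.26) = 17.01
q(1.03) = -45.07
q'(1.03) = -2.24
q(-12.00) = -581.25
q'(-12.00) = 211.88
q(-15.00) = -1443.00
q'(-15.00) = 369.38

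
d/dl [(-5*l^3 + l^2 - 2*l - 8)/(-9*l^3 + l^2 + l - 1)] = 2*(2*l^4 - 23*l^3 - 99*l^2 + 7*l + 5)/(81*l^6 - 18*l^5 - 17*l^4 + 20*l^3 - l^2 - 2*l + 1)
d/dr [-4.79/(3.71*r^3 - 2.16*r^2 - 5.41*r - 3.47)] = (53.3127*r^2 - 20.6928*r - 25.9139)/(-3.71*r^3 + 2.16*r^2 + 5.41*r + 3.47)^2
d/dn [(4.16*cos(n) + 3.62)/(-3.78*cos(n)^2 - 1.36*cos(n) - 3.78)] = (-15.7248*cos(n)^2 - 27.3672*cos(n) + 10.8016)*sin(n)/(14.2884*cos(n)^4 + 10.2816*cos(n)^3 + 30.4264*cos(n)^2 + 10.2816*cos(n) + 14.2884)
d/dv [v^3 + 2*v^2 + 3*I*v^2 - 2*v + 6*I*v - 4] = 3*v^2 + v*(4 + 6*I) - 2 + 6*I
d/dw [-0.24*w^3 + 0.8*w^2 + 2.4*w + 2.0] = -0.72*w^2 + 1.6*w + 2.4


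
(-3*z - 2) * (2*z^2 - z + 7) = -6*z^3 - z^2 - 19*z - 14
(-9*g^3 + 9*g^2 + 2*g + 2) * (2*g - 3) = -18*g^4 + 45*g^3 - 23*g^2 - 2*g - 6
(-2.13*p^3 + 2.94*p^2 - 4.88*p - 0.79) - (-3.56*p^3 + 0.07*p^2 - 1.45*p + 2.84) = 1.43*p^3 + 2.87*p^2 - 3.43*p - 3.63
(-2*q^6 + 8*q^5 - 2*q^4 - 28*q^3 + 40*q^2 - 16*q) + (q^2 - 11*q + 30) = -2*q^6 + 8*q^5 - 2*q^4 - 28*q^3 + 41*q^2 - 27*q + 30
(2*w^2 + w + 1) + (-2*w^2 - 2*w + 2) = 3 - w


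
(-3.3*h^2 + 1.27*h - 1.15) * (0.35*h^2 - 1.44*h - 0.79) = -1.155*h^4 + 5.1965*h^3 + 0.3757*h^2 + 0.6527*h + 0.9085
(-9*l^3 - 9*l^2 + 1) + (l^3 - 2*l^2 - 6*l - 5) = -8*l^3 - 11*l^2 - 6*l - 4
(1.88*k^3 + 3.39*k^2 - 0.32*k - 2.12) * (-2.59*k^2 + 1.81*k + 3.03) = -4.8692*k^5 - 5.3773*k^4 + 12.6611*k^3 + 15.1833*k^2 - 4.8068*k - 6.4236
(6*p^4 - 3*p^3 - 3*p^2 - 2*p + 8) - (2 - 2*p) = 6*p^4 - 3*p^3 - 3*p^2 + 6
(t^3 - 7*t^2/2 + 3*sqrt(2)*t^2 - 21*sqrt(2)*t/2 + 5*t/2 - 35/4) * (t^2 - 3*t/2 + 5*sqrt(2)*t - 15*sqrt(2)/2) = t^5 - 5*t^4 + 8*sqrt(2)*t^4 - 40*sqrt(2)*t^3 + 151*t^3/4 - 325*t^2/2 + 109*sqrt(2)*t^2/2 - 125*sqrt(2)*t/2 + 1365*t/8 + 525*sqrt(2)/8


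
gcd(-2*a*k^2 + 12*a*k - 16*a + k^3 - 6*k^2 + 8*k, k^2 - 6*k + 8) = k^2 - 6*k + 8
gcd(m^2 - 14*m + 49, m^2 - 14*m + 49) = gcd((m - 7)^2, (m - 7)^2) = m^2 - 14*m + 49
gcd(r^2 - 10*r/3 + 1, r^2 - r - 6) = r - 3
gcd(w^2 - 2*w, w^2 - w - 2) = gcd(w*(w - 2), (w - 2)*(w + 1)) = w - 2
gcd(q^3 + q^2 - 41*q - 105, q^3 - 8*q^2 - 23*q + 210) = q^2 - 2*q - 35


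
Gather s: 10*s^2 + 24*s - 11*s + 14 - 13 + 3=10*s^2 + 13*s + 4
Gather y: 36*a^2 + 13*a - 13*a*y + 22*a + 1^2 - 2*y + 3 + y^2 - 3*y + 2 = 36*a^2 + 35*a + y^2 + y*(-13*a - 5) + 6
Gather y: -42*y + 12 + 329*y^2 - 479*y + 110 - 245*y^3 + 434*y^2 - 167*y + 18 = -245*y^3 + 763*y^2 - 688*y + 140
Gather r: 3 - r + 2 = 5 - r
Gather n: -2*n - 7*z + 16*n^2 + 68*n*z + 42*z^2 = 16*n^2 + n*(68*z - 2) + 42*z^2 - 7*z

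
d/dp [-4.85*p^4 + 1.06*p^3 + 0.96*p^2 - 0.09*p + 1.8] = -19.4*p^3 + 3.18*p^2 + 1.92*p - 0.09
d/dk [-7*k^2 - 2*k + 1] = -14*k - 2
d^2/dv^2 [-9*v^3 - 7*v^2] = -54*v - 14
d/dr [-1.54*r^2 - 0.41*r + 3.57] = -3.08*r - 0.41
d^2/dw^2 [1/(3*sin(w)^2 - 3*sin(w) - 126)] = (4*sin(w)^4 - 3*sin(w)^3 + 163*sin(w)^2 - 36*sin(w) - 86)/(3*(sin(w) + cos(w)^2 + 41)^3)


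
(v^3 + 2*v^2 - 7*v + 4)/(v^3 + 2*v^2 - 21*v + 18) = (v^2 + 3*v - 4)/(v^2 + 3*v - 18)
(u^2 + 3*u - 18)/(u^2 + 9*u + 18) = (u - 3)/(u + 3)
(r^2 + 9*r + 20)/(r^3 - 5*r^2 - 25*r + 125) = (r + 4)/(r^2 - 10*r + 25)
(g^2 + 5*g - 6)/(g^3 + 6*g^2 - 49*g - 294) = (g - 1)/(g^2 - 49)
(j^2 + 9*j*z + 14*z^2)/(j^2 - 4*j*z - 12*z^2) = (-j - 7*z)/(-j + 6*z)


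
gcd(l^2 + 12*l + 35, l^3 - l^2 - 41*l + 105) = l + 7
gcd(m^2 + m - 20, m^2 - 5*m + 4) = m - 4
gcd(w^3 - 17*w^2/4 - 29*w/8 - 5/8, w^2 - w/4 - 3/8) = w + 1/2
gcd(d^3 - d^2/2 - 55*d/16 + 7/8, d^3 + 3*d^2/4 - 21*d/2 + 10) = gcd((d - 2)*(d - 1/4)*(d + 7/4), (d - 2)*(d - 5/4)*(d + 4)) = d - 2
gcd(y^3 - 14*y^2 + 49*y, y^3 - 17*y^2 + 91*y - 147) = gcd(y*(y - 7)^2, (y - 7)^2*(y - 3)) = y^2 - 14*y + 49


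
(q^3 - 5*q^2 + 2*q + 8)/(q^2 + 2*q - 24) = (q^2 - q - 2)/(q + 6)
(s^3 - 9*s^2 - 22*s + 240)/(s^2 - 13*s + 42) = (s^2 - 3*s - 40)/(s - 7)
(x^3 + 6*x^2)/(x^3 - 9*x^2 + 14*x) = x*(x + 6)/(x^2 - 9*x + 14)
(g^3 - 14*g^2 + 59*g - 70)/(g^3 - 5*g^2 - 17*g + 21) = (g^2 - 7*g + 10)/(g^2 + 2*g - 3)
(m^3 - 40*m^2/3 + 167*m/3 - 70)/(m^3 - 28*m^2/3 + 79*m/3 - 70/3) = (m - 6)/(m - 2)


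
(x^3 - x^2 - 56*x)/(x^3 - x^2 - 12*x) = (-x^2 + x + 56)/(-x^2 + x + 12)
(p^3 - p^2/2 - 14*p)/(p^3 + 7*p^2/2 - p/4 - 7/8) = 4*p*(p - 4)/(4*p^2 - 1)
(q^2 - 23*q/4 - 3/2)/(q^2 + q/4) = (q - 6)/q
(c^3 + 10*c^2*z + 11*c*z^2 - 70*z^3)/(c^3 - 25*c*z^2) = (-c^2 - 5*c*z + 14*z^2)/(c*(-c + 5*z))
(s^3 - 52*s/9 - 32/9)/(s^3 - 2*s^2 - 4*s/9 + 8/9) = (3*s^2 - 2*s - 16)/(3*s^2 - 8*s + 4)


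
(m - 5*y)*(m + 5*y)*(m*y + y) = m^3*y + m^2*y - 25*m*y^3 - 25*y^3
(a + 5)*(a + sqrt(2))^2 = a^3 + 2*sqrt(2)*a^2 + 5*a^2 + 2*a + 10*sqrt(2)*a + 10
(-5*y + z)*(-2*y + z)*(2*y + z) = 20*y^3 - 4*y^2*z - 5*y*z^2 + z^3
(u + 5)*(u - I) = u^2 + 5*u - I*u - 5*I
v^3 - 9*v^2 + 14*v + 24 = (v - 6)*(v - 4)*(v + 1)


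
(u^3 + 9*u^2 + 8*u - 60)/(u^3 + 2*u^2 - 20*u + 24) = (u + 5)/(u - 2)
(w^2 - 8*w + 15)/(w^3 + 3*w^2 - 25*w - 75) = (w - 3)/(w^2 + 8*w + 15)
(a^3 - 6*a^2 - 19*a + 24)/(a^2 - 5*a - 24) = a - 1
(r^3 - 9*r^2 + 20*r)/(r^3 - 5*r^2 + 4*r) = (r - 5)/(r - 1)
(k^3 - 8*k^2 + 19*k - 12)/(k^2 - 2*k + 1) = (k^2 - 7*k + 12)/(k - 1)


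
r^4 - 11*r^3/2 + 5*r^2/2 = r^2*(r - 5)*(r - 1/2)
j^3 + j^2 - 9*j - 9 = (j - 3)*(j + 1)*(j + 3)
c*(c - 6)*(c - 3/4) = c^3 - 27*c^2/4 + 9*c/2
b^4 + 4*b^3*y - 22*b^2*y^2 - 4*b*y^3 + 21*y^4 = (b - 3*y)*(b - y)*(b + y)*(b + 7*y)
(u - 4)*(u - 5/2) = u^2 - 13*u/2 + 10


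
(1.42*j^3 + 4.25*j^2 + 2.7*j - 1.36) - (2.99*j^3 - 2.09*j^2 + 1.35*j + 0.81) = -1.57*j^3 + 6.34*j^2 + 1.35*j - 2.17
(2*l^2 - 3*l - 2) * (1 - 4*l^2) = -8*l^4 + 12*l^3 + 10*l^2 - 3*l - 2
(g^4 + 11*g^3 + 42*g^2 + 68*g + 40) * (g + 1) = g^5 + 12*g^4 + 53*g^3 + 110*g^2 + 108*g + 40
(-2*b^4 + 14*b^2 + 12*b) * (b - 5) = -2*b^5 + 10*b^4 + 14*b^3 - 58*b^2 - 60*b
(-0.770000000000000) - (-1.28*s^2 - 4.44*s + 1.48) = 1.28*s^2 + 4.44*s - 2.25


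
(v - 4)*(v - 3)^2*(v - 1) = v^4 - 11*v^3 + 43*v^2 - 69*v + 36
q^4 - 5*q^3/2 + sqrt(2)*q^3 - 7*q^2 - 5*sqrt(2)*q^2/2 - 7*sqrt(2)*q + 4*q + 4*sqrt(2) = (q - 4)*(q - 1/2)*(q + 2)*(q + sqrt(2))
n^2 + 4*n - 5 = (n - 1)*(n + 5)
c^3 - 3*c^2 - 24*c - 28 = (c - 7)*(c + 2)^2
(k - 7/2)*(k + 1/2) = k^2 - 3*k - 7/4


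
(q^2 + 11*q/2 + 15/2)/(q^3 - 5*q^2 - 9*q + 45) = (q + 5/2)/(q^2 - 8*q + 15)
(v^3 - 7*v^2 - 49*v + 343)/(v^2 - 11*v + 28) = (v^2 - 49)/(v - 4)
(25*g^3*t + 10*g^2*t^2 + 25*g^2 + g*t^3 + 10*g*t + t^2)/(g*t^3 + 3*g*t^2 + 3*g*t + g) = (25*g^3*t + 10*g^2*t^2 + 25*g^2 + g*t^3 + 10*g*t + t^2)/(g*(t^3 + 3*t^2 + 3*t + 1))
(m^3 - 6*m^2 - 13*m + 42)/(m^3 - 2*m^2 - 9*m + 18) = (m - 7)/(m - 3)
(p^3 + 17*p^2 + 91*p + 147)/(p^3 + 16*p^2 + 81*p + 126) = (p + 7)/(p + 6)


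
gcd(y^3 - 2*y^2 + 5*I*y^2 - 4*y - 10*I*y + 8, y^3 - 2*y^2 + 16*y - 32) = y^2 + y*(-2 + 4*I) - 8*I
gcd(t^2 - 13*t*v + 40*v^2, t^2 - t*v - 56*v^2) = t - 8*v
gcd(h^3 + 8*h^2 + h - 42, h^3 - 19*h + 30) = h - 2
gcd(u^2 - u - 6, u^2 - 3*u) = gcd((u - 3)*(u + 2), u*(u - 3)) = u - 3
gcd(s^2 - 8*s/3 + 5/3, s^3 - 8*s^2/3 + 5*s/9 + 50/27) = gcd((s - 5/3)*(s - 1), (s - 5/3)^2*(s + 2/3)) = s - 5/3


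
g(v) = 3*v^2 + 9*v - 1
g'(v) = 6*v + 9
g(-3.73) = 7.17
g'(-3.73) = -13.38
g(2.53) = 40.97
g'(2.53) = 24.18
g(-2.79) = -2.76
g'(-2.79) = -7.74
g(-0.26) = -3.14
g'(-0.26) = 7.44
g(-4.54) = 19.97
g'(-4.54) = -18.24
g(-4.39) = 17.31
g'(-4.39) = -17.34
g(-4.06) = 11.91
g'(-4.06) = -15.36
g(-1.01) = -7.03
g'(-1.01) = 2.94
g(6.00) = 161.00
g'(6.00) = 45.00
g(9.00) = 323.00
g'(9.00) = 63.00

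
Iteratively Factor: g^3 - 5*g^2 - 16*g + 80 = (g + 4)*(g^2 - 9*g + 20) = (g - 4)*(g + 4)*(g - 5)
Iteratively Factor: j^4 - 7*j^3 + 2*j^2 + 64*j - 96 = (j + 3)*(j^3 - 10*j^2 + 32*j - 32) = (j - 4)*(j + 3)*(j^2 - 6*j + 8) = (j - 4)*(j - 2)*(j + 3)*(j - 4)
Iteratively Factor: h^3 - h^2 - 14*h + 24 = (h - 2)*(h^2 + h - 12) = (h - 2)*(h + 4)*(h - 3)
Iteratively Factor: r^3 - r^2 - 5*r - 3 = (r + 1)*(r^2 - 2*r - 3) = (r - 3)*(r + 1)*(r + 1)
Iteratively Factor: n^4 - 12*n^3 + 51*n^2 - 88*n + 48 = (n - 3)*(n^3 - 9*n^2 + 24*n - 16) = (n - 4)*(n - 3)*(n^2 - 5*n + 4) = (n - 4)*(n - 3)*(n - 1)*(n - 4)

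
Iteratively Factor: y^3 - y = (y)*(y^2 - 1) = y*(y + 1)*(y - 1)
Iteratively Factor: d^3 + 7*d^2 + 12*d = (d + 3)*(d^2 + 4*d) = (d + 3)*(d + 4)*(d)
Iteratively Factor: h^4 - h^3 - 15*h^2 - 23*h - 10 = (h + 1)*(h^3 - 2*h^2 - 13*h - 10) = (h + 1)*(h + 2)*(h^2 - 4*h - 5) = (h - 5)*(h + 1)*(h + 2)*(h + 1)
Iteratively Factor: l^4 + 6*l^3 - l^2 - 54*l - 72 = (l + 3)*(l^3 + 3*l^2 - 10*l - 24) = (l + 2)*(l + 3)*(l^2 + l - 12) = (l + 2)*(l + 3)*(l + 4)*(l - 3)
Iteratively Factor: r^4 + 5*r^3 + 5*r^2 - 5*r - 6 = (r - 1)*(r^3 + 6*r^2 + 11*r + 6) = (r - 1)*(r + 1)*(r^2 + 5*r + 6) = (r - 1)*(r + 1)*(r + 2)*(r + 3)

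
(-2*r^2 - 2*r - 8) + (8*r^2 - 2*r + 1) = 6*r^2 - 4*r - 7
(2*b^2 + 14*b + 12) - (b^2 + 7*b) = b^2 + 7*b + 12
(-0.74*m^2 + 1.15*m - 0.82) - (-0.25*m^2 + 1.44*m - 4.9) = -0.49*m^2 - 0.29*m + 4.08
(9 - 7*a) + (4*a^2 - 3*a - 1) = 4*a^2 - 10*a + 8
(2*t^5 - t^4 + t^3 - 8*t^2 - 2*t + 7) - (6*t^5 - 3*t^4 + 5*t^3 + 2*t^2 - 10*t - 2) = -4*t^5 + 2*t^4 - 4*t^3 - 10*t^2 + 8*t + 9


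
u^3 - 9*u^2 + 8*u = u*(u - 8)*(u - 1)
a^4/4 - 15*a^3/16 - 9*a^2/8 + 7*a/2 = a*(a/4 + 1/2)*(a - 4)*(a - 7/4)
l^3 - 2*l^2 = l^2*(l - 2)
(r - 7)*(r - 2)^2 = r^3 - 11*r^2 + 32*r - 28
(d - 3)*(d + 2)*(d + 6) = d^3 + 5*d^2 - 12*d - 36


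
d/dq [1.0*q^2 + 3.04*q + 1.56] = 2.0*q + 3.04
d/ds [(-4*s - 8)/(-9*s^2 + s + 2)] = 36*s*(-s - 4)/(81*s^4 - 18*s^3 - 35*s^2 + 4*s + 4)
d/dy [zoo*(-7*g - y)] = zoo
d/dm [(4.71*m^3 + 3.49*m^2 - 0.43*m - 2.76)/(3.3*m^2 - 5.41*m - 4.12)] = (15.543*m^4 - 50.9622*m^3 - 75.6775*m^2 - 10.5416*m - 13.16)/(10.89*m^4 - 35.706*m^3 + 2.0761*m^2 + 44.5784*m + 16.9744)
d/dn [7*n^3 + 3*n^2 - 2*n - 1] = 21*n^2 + 6*n - 2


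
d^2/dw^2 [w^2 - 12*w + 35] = 2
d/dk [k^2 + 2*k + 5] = 2*k + 2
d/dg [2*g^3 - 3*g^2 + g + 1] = 6*g^2 - 6*g + 1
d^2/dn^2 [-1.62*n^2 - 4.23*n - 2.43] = -3.24000000000000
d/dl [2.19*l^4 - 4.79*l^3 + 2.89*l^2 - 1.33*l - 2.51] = 8.76*l^3 - 14.37*l^2 + 5.78*l - 1.33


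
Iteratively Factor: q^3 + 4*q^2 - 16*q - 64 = (q + 4)*(q^2 - 16) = (q - 4)*(q + 4)*(q + 4)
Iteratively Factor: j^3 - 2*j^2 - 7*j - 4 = (j + 1)*(j^2 - 3*j - 4) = (j + 1)^2*(j - 4)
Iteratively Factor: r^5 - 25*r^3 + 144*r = (r - 3)*(r^4 + 3*r^3 - 16*r^2 - 48*r) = r*(r - 3)*(r^3 + 3*r^2 - 16*r - 48) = r*(r - 4)*(r - 3)*(r^2 + 7*r + 12) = r*(r - 4)*(r - 3)*(r + 3)*(r + 4)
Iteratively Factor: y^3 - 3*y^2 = (y)*(y^2 - 3*y) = y^2*(y - 3)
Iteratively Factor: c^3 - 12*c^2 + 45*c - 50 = (c - 5)*(c^2 - 7*c + 10) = (c - 5)^2*(c - 2)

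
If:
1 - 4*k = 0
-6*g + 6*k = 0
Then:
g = 1/4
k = 1/4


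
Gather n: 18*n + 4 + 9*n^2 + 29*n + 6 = 9*n^2 + 47*n + 10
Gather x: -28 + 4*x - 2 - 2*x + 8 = 2*x - 22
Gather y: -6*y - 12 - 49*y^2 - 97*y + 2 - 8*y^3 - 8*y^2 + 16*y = -8*y^3 - 57*y^2 - 87*y - 10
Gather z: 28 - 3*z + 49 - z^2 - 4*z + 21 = -z^2 - 7*z + 98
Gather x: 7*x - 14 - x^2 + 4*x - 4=-x^2 + 11*x - 18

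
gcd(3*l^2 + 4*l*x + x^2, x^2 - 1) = 1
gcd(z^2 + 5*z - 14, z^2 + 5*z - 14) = z^2 + 5*z - 14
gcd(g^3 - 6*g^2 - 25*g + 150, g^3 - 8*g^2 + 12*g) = g - 6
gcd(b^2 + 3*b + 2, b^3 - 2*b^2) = 1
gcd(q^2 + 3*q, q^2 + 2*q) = q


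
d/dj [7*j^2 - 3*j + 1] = 14*j - 3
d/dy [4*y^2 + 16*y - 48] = 8*y + 16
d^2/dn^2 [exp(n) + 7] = exp(n)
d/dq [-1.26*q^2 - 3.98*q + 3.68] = -2.52*q - 3.98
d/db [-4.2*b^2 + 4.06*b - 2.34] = 4.06 - 8.4*b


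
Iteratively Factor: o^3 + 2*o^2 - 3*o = (o)*(o^2 + 2*o - 3) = o*(o + 3)*(o - 1)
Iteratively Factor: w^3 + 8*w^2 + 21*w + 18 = (w + 3)*(w^2 + 5*w + 6) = (w + 2)*(w + 3)*(w + 3)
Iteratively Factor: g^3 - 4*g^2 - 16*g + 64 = (g + 4)*(g^2 - 8*g + 16) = (g - 4)*(g + 4)*(g - 4)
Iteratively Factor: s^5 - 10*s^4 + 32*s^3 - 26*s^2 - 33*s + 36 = (s - 3)*(s^4 - 7*s^3 + 11*s^2 + 7*s - 12) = (s - 3)*(s + 1)*(s^3 - 8*s^2 + 19*s - 12) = (s - 3)^2*(s + 1)*(s^2 - 5*s + 4) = (s - 3)^2*(s - 1)*(s + 1)*(s - 4)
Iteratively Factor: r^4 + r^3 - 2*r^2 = (r + 2)*(r^3 - r^2) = r*(r + 2)*(r^2 - r) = r*(r - 1)*(r + 2)*(r)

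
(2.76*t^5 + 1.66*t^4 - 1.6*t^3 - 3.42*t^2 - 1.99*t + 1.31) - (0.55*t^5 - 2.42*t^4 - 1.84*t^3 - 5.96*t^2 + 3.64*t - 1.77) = 2.21*t^5 + 4.08*t^4 + 0.24*t^3 + 2.54*t^2 - 5.63*t + 3.08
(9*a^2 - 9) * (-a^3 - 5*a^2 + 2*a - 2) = -9*a^5 - 45*a^4 + 27*a^3 + 27*a^2 - 18*a + 18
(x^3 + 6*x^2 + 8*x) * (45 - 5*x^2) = -5*x^5 - 30*x^4 + 5*x^3 + 270*x^2 + 360*x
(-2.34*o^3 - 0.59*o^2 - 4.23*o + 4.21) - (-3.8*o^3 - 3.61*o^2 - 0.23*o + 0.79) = 1.46*o^3 + 3.02*o^2 - 4.0*o + 3.42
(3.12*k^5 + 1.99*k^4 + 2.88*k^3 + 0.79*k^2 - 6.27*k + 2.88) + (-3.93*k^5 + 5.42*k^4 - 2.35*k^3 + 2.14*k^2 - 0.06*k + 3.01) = -0.81*k^5 + 7.41*k^4 + 0.53*k^3 + 2.93*k^2 - 6.33*k + 5.89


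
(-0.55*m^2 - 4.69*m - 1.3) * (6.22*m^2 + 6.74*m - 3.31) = -3.421*m^4 - 32.8788*m^3 - 37.8761*m^2 + 6.7619*m + 4.303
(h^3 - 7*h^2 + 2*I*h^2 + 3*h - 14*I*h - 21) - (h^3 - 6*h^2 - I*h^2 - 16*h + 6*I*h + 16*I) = -h^2 + 3*I*h^2 + 19*h - 20*I*h - 21 - 16*I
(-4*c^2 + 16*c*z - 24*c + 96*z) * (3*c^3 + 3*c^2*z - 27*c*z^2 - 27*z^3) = -12*c^5 + 36*c^4*z - 72*c^4 + 156*c^3*z^2 + 216*c^3*z - 324*c^2*z^3 + 936*c^2*z^2 - 432*c*z^4 - 1944*c*z^3 - 2592*z^4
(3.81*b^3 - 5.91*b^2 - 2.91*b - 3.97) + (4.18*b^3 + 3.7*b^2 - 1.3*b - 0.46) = 7.99*b^3 - 2.21*b^2 - 4.21*b - 4.43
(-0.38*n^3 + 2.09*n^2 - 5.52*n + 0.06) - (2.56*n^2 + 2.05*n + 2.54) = -0.38*n^3 - 0.47*n^2 - 7.57*n - 2.48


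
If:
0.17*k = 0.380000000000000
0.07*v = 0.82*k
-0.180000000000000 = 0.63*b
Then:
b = -0.29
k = 2.24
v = 26.18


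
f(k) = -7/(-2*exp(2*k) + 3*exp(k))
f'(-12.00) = 379761.18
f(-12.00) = -379762.74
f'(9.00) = 0.00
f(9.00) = 0.00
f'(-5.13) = 394.37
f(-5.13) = -395.93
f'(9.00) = -0.00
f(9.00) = 0.00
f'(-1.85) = 14.64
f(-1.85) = -16.58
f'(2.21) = -0.11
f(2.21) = 0.05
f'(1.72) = -0.36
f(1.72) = 0.15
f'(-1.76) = 13.33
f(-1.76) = -15.32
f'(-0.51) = 2.15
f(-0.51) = -6.48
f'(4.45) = -0.00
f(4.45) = 0.00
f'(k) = -7*(4*exp(2*k) - 3*exp(k))/(-2*exp(2*k) + 3*exp(k))^2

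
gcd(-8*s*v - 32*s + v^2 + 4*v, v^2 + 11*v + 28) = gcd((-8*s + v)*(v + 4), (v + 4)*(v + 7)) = v + 4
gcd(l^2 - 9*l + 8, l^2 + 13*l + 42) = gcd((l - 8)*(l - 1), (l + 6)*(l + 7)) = 1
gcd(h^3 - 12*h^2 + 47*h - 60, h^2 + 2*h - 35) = h - 5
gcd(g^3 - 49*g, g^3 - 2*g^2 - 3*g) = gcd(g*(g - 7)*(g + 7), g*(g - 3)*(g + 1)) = g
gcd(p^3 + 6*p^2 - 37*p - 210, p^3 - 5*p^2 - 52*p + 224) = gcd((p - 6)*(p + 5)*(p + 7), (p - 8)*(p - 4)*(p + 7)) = p + 7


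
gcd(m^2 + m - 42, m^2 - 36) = m - 6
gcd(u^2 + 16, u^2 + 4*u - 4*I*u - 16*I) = u - 4*I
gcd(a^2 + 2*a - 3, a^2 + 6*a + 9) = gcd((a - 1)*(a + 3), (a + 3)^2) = a + 3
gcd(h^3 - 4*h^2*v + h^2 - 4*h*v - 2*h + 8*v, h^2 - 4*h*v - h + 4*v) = -h^2 + 4*h*v + h - 4*v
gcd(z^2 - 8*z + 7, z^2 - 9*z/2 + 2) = 1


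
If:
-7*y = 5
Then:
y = -5/7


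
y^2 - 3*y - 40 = (y - 8)*(y + 5)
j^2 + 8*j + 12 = (j + 2)*(j + 6)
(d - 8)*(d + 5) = d^2 - 3*d - 40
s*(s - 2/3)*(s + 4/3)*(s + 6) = s^4 + 20*s^3/3 + 28*s^2/9 - 16*s/3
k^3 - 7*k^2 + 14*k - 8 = (k - 4)*(k - 2)*(k - 1)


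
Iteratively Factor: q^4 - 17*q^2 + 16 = (q + 1)*(q^3 - q^2 - 16*q + 16) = (q + 1)*(q + 4)*(q^2 - 5*q + 4) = (q - 1)*(q + 1)*(q + 4)*(q - 4)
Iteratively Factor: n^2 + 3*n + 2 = (n + 1)*(n + 2)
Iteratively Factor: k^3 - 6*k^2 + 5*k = (k - 1)*(k^2 - 5*k) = k*(k - 1)*(k - 5)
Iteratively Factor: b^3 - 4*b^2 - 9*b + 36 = (b - 4)*(b^2 - 9) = (b - 4)*(b + 3)*(b - 3)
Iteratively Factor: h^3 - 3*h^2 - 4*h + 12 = (h + 2)*(h^2 - 5*h + 6) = (h - 3)*(h + 2)*(h - 2)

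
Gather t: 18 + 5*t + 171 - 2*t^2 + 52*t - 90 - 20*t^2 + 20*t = -22*t^2 + 77*t + 99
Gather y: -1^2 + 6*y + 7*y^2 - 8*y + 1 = 7*y^2 - 2*y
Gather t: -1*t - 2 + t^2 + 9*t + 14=t^2 + 8*t + 12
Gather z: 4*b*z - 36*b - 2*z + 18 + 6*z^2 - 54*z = -36*b + 6*z^2 + z*(4*b - 56) + 18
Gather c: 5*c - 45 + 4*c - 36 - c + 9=8*c - 72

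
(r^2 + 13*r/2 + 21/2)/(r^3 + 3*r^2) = (r + 7/2)/r^2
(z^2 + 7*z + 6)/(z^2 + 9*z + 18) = (z + 1)/(z + 3)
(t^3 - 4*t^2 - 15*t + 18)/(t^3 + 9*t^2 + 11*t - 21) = (t - 6)/(t + 7)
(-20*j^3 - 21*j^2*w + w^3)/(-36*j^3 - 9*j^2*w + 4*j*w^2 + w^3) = (-5*j^2 - 4*j*w + w^2)/(-9*j^2 + w^2)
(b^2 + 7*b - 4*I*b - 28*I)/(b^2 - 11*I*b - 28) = (b + 7)/(b - 7*I)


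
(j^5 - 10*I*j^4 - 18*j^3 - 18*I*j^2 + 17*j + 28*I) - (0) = j^5 - 10*I*j^4 - 18*j^3 - 18*I*j^2 + 17*j + 28*I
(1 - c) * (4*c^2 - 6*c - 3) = -4*c^3 + 10*c^2 - 3*c - 3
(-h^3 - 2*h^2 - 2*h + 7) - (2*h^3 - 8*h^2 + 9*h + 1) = -3*h^3 + 6*h^2 - 11*h + 6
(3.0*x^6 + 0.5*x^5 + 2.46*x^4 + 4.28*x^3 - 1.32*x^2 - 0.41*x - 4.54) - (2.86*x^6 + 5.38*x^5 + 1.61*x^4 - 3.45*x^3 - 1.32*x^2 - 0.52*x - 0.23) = 0.14*x^6 - 4.88*x^5 + 0.85*x^4 + 7.73*x^3 + 0.11*x - 4.31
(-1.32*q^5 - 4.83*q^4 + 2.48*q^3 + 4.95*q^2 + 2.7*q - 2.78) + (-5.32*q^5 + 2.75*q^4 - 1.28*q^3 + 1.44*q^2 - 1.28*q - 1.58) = -6.64*q^5 - 2.08*q^4 + 1.2*q^3 + 6.39*q^2 + 1.42*q - 4.36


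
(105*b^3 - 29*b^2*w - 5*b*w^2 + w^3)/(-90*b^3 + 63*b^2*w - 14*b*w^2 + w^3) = (-35*b^2 - 2*b*w + w^2)/(30*b^2 - 11*b*w + w^2)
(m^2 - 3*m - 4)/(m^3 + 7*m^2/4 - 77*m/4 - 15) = 4*(m + 1)/(4*m^2 + 23*m + 15)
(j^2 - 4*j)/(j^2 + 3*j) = (j - 4)/(j + 3)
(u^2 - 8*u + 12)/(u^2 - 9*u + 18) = (u - 2)/(u - 3)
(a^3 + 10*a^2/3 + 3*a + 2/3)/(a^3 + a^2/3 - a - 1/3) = (a + 2)/(a - 1)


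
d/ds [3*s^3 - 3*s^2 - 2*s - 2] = 9*s^2 - 6*s - 2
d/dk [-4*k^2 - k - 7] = -8*k - 1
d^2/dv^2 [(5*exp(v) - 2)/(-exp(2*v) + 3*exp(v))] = (-5*exp(3*v) - 7*exp(2*v) - 18*exp(v) + 18)*exp(-v)/(exp(3*v) - 9*exp(2*v) + 27*exp(v) - 27)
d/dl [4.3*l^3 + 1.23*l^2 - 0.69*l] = 12.9*l^2 + 2.46*l - 0.69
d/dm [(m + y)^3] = 3*(m + y)^2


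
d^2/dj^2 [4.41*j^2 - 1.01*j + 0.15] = 8.82000000000000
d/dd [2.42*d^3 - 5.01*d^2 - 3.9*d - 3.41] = 7.26*d^2 - 10.02*d - 3.9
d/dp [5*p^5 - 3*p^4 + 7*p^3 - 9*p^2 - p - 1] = 25*p^4 - 12*p^3 + 21*p^2 - 18*p - 1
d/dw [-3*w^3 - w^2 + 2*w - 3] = -9*w^2 - 2*w + 2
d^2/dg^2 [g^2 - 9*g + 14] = 2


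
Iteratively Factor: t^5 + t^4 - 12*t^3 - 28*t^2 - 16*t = (t + 2)*(t^4 - t^3 - 10*t^2 - 8*t) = (t + 1)*(t + 2)*(t^3 - 2*t^2 - 8*t) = (t - 4)*(t + 1)*(t + 2)*(t^2 + 2*t) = t*(t - 4)*(t + 1)*(t + 2)*(t + 2)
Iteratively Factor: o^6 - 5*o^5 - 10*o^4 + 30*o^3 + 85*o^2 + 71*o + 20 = (o - 4)*(o^5 - o^4 - 14*o^3 - 26*o^2 - 19*o - 5) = (o - 4)*(o + 1)*(o^4 - 2*o^3 - 12*o^2 - 14*o - 5) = (o - 4)*(o + 1)^2*(o^3 - 3*o^2 - 9*o - 5) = (o - 4)*(o + 1)^3*(o^2 - 4*o - 5) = (o - 4)*(o + 1)^4*(o - 5)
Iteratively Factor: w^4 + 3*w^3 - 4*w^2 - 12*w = (w + 2)*(w^3 + w^2 - 6*w) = w*(w + 2)*(w^2 + w - 6) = w*(w + 2)*(w + 3)*(w - 2)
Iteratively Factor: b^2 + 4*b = (b)*(b + 4)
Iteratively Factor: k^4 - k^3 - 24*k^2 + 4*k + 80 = (k - 2)*(k^3 + k^2 - 22*k - 40) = (k - 2)*(k + 2)*(k^2 - k - 20) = (k - 5)*(k - 2)*(k + 2)*(k + 4)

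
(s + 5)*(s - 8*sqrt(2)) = s^2 - 8*sqrt(2)*s + 5*s - 40*sqrt(2)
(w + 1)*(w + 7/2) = w^2 + 9*w/2 + 7/2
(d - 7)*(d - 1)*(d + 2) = d^3 - 6*d^2 - 9*d + 14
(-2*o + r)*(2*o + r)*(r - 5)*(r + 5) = -4*o^2*r^2 + 100*o^2 + r^4 - 25*r^2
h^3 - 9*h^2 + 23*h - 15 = (h - 5)*(h - 3)*(h - 1)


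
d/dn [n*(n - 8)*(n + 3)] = 3*n^2 - 10*n - 24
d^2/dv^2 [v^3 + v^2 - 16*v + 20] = 6*v + 2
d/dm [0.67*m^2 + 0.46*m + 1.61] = 1.34*m + 0.46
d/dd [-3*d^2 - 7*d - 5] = -6*d - 7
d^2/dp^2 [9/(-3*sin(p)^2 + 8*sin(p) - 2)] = 18*(18*sin(p)^4 - 36*sin(p)^3 - 7*sin(p)^2 + 80*sin(p) - 58)/(3*sin(p)^2 - 8*sin(p) + 2)^3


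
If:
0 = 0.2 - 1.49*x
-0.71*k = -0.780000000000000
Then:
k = 1.10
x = 0.13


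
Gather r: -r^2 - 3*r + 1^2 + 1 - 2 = -r^2 - 3*r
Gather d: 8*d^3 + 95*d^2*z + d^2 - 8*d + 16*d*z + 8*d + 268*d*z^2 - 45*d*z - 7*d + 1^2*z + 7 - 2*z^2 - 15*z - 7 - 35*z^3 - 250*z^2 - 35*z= 8*d^3 + d^2*(95*z + 1) + d*(268*z^2 - 29*z - 7) - 35*z^3 - 252*z^2 - 49*z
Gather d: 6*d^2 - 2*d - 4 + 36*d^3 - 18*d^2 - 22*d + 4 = 36*d^3 - 12*d^2 - 24*d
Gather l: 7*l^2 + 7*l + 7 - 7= 7*l^2 + 7*l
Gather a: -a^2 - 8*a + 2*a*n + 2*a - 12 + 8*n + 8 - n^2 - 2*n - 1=-a^2 + a*(2*n - 6) - n^2 + 6*n - 5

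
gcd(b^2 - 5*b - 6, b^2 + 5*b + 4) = b + 1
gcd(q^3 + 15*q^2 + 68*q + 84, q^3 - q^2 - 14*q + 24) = 1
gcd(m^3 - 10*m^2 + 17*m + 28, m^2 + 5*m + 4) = m + 1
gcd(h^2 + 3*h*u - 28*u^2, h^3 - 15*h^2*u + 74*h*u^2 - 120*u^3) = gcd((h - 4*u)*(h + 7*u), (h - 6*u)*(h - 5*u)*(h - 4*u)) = -h + 4*u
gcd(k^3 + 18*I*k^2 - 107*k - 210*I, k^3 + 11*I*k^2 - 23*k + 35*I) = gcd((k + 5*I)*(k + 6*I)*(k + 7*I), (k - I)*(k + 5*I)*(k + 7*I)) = k^2 + 12*I*k - 35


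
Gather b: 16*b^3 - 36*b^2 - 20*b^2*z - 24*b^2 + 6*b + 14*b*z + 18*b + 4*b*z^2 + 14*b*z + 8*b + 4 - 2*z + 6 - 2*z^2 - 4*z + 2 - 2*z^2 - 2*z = 16*b^3 + b^2*(-20*z - 60) + b*(4*z^2 + 28*z + 32) - 4*z^2 - 8*z + 12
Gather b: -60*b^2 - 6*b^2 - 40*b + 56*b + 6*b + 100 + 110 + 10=-66*b^2 + 22*b + 220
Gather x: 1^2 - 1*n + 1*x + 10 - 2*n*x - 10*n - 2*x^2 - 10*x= -11*n - 2*x^2 + x*(-2*n - 9) + 11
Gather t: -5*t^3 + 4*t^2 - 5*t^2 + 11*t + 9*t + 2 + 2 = -5*t^3 - t^2 + 20*t + 4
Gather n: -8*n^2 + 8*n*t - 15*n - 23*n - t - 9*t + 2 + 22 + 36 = -8*n^2 + n*(8*t - 38) - 10*t + 60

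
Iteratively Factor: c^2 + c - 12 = (c - 3)*(c + 4)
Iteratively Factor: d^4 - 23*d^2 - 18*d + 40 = (d + 2)*(d^3 - 2*d^2 - 19*d + 20) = (d - 1)*(d + 2)*(d^2 - d - 20) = (d - 1)*(d + 2)*(d + 4)*(d - 5)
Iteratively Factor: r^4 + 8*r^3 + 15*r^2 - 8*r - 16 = (r - 1)*(r^3 + 9*r^2 + 24*r + 16) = (r - 1)*(r + 1)*(r^2 + 8*r + 16) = (r - 1)*(r + 1)*(r + 4)*(r + 4)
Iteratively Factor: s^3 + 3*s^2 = (s)*(s^2 + 3*s) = s*(s + 3)*(s)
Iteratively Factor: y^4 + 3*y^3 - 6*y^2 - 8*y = (y + 1)*(y^3 + 2*y^2 - 8*y) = (y + 1)*(y + 4)*(y^2 - 2*y) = (y - 2)*(y + 1)*(y + 4)*(y)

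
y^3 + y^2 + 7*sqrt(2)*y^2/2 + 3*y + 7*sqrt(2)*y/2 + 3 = (y + 1)*(y + sqrt(2)/2)*(y + 3*sqrt(2))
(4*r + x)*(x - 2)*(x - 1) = 4*r*x^2 - 12*r*x + 8*r + x^3 - 3*x^2 + 2*x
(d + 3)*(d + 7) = d^2 + 10*d + 21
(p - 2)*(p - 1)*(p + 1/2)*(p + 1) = p^4 - 3*p^3/2 - 2*p^2 + 3*p/2 + 1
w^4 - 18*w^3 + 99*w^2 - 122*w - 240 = (w - 8)*(w - 6)*(w - 5)*(w + 1)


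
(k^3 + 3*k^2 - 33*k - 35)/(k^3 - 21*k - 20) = (k + 7)/(k + 4)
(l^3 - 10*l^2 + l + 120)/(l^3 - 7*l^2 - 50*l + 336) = (l^2 - 2*l - 15)/(l^2 + l - 42)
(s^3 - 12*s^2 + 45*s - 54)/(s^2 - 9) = (s^2 - 9*s + 18)/(s + 3)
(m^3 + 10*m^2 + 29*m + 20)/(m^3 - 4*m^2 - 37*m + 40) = (m^2 + 5*m + 4)/(m^2 - 9*m + 8)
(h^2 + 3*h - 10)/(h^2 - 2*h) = (h + 5)/h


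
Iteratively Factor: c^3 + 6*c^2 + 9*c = (c + 3)*(c^2 + 3*c) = (c + 3)^2*(c)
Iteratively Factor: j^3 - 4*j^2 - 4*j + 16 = (j - 2)*(j^2 - 2*j - 8) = (j - 2)*(j + 2)*(j - 4)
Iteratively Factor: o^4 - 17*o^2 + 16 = (o - 1)*(o^3 + o^2 - 16*o - 16) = (o - 1)*(o + 4)*(o^2 - 3*o - 4) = (o - 4)*(o - 1)*(o + 4)*(o + 1)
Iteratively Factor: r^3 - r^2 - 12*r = (r)*(r^2 - r - 12) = r*(r + 3)*(r - 4)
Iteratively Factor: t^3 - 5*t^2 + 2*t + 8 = (t + 1)*(t^2 - 6*t + 8) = (t - 2)*(t + 1)*(t - 4)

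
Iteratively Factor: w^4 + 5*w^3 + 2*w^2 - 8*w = (w - 1)*(w^3 + 6*w^2 + 8*w) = (w - 1)*(w + 4)*(w^2 + 2*w) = w*(w - 1)*(w + 4)*(w + 2)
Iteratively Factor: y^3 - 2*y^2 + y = (y - 1)*(y^2 - y) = (y - 1)^2*(y)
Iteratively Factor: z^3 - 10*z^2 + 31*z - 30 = (z - 3)*(z^2 - 7*z + 10) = (z - 3)*(z - 2)*(z - 5)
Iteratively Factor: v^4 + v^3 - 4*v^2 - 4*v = (v - 2)*(v^3 + 3*v^2 + 2*v) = v*(v - 2)*(v^2 + 3*v + 2) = v*(v - 2)*(v + 2)*(v + 1)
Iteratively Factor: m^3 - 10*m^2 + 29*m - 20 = (m - 5)*(m^2 - 5*m + 4) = (m - 5)*(m - 4)*(m - 1)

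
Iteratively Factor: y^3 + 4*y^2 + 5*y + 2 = (y + 1)*(y^2 + 3*y + 2) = (y + 1)*(y + 2)*(y + 1)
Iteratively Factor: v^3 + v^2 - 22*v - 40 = (v + 2)*(v^2 - v - 20) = (v - 5)*(v + 2)*(v + 4)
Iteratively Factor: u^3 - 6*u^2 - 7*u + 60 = (u - 4)*(u^2 - 2*u - 15) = (u - 4)*(u + 3)*(u - 5)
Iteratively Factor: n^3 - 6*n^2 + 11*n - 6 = (n - 3)*(n^2 - 3*n + 2) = (n - 3)*(n - 2)*(n - 1)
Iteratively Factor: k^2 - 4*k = (k - 4)*(k)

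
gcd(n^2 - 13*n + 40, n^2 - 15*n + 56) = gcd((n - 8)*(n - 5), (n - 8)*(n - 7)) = n - 8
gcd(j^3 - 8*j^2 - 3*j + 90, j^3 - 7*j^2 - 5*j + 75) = j^2 - 2*j - 15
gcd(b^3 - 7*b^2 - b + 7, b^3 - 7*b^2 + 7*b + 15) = b + 1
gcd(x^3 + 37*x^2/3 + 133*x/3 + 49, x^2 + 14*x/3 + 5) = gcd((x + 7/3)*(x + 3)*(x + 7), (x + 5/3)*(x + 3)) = x + 3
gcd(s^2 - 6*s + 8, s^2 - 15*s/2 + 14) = s - 4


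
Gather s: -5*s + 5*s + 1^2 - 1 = 0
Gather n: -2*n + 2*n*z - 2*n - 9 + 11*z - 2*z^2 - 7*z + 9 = n*(2*z - 4) - 2*z^2 + 4*z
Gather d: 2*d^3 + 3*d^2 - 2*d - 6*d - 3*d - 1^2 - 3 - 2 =2*d^3 + 3*d^2 - 11*d - 6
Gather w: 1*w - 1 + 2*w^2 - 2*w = 2*w^2 - w - 1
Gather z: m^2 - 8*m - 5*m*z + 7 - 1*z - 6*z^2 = m^2 - 8*m - 6*z^2 + z*(-5*m - 1) + 7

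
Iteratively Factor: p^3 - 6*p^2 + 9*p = (p - 3)*(p^2 - 3*p) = p*(p - 3)*(p - 3)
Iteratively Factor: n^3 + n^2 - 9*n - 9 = (n + 1)*(n^2 - 9) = (n - 3)*(n + 1)*(n + 3)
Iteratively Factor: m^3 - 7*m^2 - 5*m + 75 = (m + 3)*(m^2 - 10*m + 25) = (m - 5)*(m + 3)*(m - 5)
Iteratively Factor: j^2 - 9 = (j - 3)*(j + 3)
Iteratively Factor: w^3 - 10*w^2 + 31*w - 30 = (w - 5)*(w^2 - 5*w + 6) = (w - 5)*(w - 3)*(w - 2)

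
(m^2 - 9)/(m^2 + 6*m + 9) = (m - 3)/(m + 3)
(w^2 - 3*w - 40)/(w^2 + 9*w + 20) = (w - 8)/(w + 4)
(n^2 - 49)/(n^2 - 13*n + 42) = (n + 7)/(n - 6)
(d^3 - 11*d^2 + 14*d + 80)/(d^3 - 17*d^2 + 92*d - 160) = (d + 2)/(d - 4)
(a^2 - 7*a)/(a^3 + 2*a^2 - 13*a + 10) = a*(a - 7)/(a^3 + 2*a^2 - 13*a + 10)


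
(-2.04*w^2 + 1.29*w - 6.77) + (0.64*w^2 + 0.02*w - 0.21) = -1.4*w^2 + 1.31*w - 6.98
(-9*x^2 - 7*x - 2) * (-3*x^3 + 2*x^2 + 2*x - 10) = 27*x^5 + 3*x^4 - 26*x^3 + 72*x^2 + 66*x + 20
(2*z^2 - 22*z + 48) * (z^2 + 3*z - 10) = 2*z^4 - 16*z^3 - 38*z^2 + 364*z - 480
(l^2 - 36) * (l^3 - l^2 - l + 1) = l^5 - l^4 - 37*l^3 + 37*l^2 + 36*l - 36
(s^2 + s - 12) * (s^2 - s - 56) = s^4 - 69*s^2 - 44*s + 672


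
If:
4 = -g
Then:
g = -4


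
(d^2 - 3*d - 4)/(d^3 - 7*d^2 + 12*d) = (d + 1)/(d*(d - 3))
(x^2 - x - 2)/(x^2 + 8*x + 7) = (x - 2)/(x + 7)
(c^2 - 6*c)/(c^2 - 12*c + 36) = c/(c - 6)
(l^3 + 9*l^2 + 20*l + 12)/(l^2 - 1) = (l^2 + 8*l + 12)/(l - 1)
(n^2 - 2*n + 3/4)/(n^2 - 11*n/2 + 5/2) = (n - 3/2)/(n - 5)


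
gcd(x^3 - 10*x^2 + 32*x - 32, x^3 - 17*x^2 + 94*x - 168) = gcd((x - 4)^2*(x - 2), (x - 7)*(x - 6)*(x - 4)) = x - 4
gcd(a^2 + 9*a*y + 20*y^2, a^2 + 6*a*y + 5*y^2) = a + 5*y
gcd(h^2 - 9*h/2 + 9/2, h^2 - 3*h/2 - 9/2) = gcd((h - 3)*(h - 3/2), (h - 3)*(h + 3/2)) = h - 3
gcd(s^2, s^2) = s^2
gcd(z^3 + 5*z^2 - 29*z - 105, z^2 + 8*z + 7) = z + 7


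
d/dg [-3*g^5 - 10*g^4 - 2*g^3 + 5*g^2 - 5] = g*(-15*g^3 - 40*g^2 - 6*g + 10)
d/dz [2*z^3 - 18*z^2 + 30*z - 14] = 6*z^2 - 36*z + 30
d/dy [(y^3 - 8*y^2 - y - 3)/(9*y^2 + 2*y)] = (9*y^4 + 4*y^3 - 7*y^2 + 54*y + 6)/(y^2*(81*y^2 + 36*y + 4))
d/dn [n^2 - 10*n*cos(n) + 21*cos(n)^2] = 10*n*sin(n) + 2*n - 21*sin(2*n) - 10*cos(n)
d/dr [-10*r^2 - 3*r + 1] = -20*r - 3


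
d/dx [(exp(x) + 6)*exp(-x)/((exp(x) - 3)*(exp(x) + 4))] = (-2*exp(3*x) - 19*exp(2*x) - 12*exp(x) + 72)*exp(-x)/(exp(4*x) + 2*exp(3*x) - 23*exp(2*x) - 24*exp(x) + 144)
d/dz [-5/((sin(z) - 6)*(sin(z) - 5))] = 5*(2*sin(z) - 11)*cos(z)/((sin(z) - 6)^2*(sin(z) - 5)^2)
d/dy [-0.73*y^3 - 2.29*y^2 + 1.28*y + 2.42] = -2.19*y^2 - 4.58*y + 1.28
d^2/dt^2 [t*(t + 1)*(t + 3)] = 6*t + 8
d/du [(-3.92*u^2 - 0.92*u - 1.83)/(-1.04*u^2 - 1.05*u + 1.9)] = (3.1592*u^2 - 18.7024*u - 3.6695)/(1.0816*u^4 + 2.184*u^3 - 2.8495*u^2 - 3.99*u + 3.61)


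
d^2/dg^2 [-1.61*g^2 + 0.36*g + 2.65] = -3.22000000000000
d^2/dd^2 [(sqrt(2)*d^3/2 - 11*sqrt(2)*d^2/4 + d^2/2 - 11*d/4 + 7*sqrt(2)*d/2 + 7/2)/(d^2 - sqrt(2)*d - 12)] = (-33*d^3 + 44*sqrt(2)*d^3 - 396*sqrt(2)*d^2 + 258*d^2 - 396*d + 1326*sqrt(2)*d - 1452*sqrt(2) + 148)/(2*(d^6 - 3*sqrt(2)*d^5 - 30*d^4 + 70*sqrt(2)*d^3 + 360*d^2 - 432*sqrt(2)*d - 1728))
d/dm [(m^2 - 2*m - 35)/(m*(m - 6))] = 2*(-2*m^2 + 35*m - 105)/(m^2*(m^2 - 12*m + 36))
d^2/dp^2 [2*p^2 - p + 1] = 4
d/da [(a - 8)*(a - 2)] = 2*a - 10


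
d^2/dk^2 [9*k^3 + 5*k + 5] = 54*k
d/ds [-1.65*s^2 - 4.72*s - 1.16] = -3.3*s - 4.72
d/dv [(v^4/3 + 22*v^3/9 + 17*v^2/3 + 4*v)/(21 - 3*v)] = (-9*v^4 + 40*v^3 + 411*v^2 + 714*v + 252)/(27*(v^2 - 14*v + 49))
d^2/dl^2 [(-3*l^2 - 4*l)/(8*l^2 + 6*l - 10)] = (-28*l^3 - 180*l^2 - 240*l - 135)/(64*l^6 + 144*l^5 - 132*l^4 - 333*l^3 + 165*l^2 + 225*l - 125)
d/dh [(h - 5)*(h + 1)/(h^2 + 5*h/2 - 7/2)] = 2*(13*h^2 + 6*h + 53)/(4*h^4 + 20*h^3 - 3*h^2 - 70*h + 49)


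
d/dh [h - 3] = 1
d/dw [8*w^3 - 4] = 24*w^2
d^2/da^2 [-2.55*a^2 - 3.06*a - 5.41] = -5.10000000000000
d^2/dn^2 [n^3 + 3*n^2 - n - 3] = 6*n + 6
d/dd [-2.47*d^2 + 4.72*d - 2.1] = 4.72 - 4.94*d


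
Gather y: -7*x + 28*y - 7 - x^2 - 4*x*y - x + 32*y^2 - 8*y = -x^2 - 8*x + 32*y^2 + y*(20 - 4*x) - 7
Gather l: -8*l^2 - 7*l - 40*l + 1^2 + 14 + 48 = -8*l^2 - 47*l + 63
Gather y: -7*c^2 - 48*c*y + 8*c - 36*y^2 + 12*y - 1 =-7*c^2 + 8*c - 36*y^2 + y*(12 - 48*c) - 1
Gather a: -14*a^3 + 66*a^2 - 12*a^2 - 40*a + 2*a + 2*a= -14*a^3 + 54*a^2 - 36*a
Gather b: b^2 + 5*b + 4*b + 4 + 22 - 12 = b^2 + 9*b + 14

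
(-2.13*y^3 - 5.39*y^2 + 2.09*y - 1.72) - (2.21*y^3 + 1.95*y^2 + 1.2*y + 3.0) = -4.34*y^3 - 7.34*y^2 + 0.89*y - 4.72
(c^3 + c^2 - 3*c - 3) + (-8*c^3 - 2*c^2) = -7*c^3 - c^2 - 3*c - 3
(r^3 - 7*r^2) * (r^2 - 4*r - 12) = r^5 - 11*r^4 + 16*r^3 + 84*r^2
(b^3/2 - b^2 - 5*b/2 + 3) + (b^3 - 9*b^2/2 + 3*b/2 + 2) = 3*b^3/2 - 11*b^2/2 - b + 5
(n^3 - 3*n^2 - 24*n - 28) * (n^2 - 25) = n^5 - 3*n^4 - 49*n^3 + 47*n^2 + 600*n + 700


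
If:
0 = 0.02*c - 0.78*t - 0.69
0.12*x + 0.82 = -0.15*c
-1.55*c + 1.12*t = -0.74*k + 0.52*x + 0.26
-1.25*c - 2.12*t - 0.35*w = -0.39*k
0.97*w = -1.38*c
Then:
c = 1.91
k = -0.87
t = -0.84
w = -2.71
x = -9.22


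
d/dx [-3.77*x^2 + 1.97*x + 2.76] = 1.97 - 7.54*x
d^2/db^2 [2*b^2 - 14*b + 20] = 4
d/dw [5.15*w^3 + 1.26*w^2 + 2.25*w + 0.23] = 15.45*w^2 + 2.52*w + 2.25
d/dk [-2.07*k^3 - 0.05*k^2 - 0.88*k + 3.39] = -6.21*k^2 - 0.1*k - 0.88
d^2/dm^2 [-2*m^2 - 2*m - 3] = -4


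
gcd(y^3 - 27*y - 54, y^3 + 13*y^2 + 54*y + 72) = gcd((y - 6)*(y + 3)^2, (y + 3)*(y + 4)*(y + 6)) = y + 3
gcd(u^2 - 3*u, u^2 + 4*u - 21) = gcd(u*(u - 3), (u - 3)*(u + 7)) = u - 3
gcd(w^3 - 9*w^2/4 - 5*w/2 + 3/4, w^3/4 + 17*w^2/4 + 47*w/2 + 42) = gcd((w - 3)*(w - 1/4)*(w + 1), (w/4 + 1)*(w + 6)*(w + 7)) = 1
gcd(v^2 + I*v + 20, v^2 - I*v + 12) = v - 4*I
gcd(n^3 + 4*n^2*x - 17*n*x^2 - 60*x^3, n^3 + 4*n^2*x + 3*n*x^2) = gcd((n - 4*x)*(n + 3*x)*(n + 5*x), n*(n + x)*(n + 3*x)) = n + 3*x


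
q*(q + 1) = q^2 + q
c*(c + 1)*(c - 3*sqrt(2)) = c^3 - 3*sqrt(2)*c^2 + c^2 - 3*sqrt(2)*c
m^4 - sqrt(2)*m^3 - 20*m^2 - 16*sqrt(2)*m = m*(m - 4*sqrt(2))*(m + sqrt(2))*(m + 2*sqrt(2))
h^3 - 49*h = h*(h - 7)*(h + 7)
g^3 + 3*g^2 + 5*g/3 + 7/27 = (g + 1/3)^2*(g + 7/3)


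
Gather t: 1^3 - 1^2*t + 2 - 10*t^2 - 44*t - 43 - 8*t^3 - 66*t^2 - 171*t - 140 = -8*t^3 - 76*t^2 - 216*t - 180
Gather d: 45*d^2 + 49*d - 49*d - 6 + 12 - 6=45*d^2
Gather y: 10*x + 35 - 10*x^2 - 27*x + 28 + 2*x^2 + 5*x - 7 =-8*x^2 - 12*x + 56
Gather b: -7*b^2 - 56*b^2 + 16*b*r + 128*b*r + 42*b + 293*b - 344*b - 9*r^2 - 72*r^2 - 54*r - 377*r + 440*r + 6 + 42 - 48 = -63*b^2 + b*(144*r - 9) - 81*r^2 + 9*r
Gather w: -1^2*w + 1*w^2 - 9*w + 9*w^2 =10*w^2 - 10*w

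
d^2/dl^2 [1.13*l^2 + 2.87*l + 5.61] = 2.26000000000000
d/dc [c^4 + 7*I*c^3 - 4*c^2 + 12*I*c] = 4*c^3 + 21*I*c^2 - 8*c + 12*I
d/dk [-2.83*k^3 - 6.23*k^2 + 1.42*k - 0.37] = -8.49*k^2 - 12.46*k + 1.42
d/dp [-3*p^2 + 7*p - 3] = 7 - 6*p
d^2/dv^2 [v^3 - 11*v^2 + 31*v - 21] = 6*v - 22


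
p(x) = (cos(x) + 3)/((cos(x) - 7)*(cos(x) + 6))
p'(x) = (cos(x) + 3)*sin(x)/((cos(x) - 7)*(cos(x) + 6)^2) - sin(x)/((cos(x) - 7)*(cos(x) + 6)) + (cos(x) + 3)*sin(x)/((cos(x) - 7)^2*(cos(x) + 6))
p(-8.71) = -0.06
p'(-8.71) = -0.01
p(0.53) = -0.09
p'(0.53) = 0.01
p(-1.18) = -0.08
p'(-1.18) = -0.02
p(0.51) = -0.09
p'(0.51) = 0.01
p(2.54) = -0.05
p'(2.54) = 0.01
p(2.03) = -0.06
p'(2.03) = 0.02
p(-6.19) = -0.10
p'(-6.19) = 0.00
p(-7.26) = -0.08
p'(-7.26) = -0.02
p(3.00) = -0.05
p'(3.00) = 0.00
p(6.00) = -0.09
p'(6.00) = -0.00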